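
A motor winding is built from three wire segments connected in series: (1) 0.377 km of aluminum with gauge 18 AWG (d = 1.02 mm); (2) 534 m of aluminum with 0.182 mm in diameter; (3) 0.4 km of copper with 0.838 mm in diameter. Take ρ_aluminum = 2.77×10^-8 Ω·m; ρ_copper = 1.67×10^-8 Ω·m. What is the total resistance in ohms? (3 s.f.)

593 Ω

Seg 1: A = π(1.02/2 mm)² = π(5.1000e-04 m)² = 8.171e-07 m²
R_1 = (2.77×10^-8)(377)/(8.171e-07) = 12.78 Ω
Seg 2: A = π(d/2)² = π(9.1000e-05 m)² = 2.602e-08 m²
R_2 = (2.77×10^-8)(534)/(2.602e-08) = 568.6 Ω
Seg 3: A = π(d/2)² = π(4.1900e-04 m)² = 5.515e-07 m²
R_3 = (1.67×10^-8)(400)/(5.515e-07) = 12.11 Ω
R_total = R_1 + R_2 + R_3 = 593 Ω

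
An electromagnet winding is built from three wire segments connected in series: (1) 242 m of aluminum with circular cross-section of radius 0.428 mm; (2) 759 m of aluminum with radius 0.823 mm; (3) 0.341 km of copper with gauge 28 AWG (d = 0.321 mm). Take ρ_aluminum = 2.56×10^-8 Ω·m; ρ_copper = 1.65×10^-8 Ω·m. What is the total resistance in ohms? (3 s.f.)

Seg 1: A = πr² = π(4.2800e-04 m)² = 5.755e-07 m²
R_1 = (2.56×10^-8)(242)/(5.755e-07) = 10.77 Ω
Seg 2: A = πr² = π(8.2300e-04 m)² = 2.128e-06 m²
R_2 = (2.56×10^-8)(759)/(2.128e-06) = 9.131 Ω
Seg 3: A = π(0.321/2 mm)² = π(1.6050e-04 m)² = 8.093e-08 m²
R_3 = (1.65×10^-8)(341)/(8.093e-08) = 69.52 Ω
R_total = R_1 + R_2 + R_3 = 89.4 Ω

89.4 Ω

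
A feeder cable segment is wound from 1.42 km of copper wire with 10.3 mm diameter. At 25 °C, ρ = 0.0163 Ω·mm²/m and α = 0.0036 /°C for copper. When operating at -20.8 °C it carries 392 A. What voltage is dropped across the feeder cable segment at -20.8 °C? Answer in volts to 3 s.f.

90.9 V

ρ = 0.0163 Ω·mm²/m = 1.63×10^-8 Ω·m
A = π(d/2)² = π(5.1500e-03 m)² = 8.332e-05 m²
R₍25₎ = ρL/A = (1.63×10^-8)(1420)/(8.332e-05) = 0.2778 Ω
R₍-20.8₎ = R₍25₎(1 + αΔT) = 0.2778 × (1 + 0.0036×-45.8) = 0.232 Ω
V = IR = 392 × 0.232 = 90.9 V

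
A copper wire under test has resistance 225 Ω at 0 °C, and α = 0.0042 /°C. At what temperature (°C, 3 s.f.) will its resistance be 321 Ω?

R = R₀(1 + α(T − T₀)) ⇒ T = T₀ + (R/R₀ − 1)/α
T = 0 + (321/225 − 1)/0.0042 = 0 + (0.4267)/0.0042 = 102 °C

102 °C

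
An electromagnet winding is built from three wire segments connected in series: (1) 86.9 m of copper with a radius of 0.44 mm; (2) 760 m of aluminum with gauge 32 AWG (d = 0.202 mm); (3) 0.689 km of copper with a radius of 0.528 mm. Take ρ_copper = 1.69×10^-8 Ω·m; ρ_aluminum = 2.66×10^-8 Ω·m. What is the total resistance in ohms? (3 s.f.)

647 Ω

Seg 1: A = πr² = π(4.4000e-04 m)² = 6.082e-07 m²
R_1 = (1.69×10^-8)(86.9)/(6.082e-07) = 2.415 Ω
Seg 2: A = π(0.202/2 mm)² = π(1.0100e-04 m)² = 3.205e-08 m²
R_2 = (2.66×10^-8)(760)/(3.205e-08) = 630.8 Ω
Seg 3: A = πr² = π(5.2800e-04 m)² = 8.758e-07 m²
R_3 = (1.69×10^-8)(689)/(8.758e-07) = 13.29 Ω
R_total = R_1 + R_2 + R_3 = 647 Ω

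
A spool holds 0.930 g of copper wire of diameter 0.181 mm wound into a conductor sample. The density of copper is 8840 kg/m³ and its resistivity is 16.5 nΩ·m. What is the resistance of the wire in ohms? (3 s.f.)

2.62 Ω

ρ = 16.5 nΩ·m = 1.65×10^-8 Ω·m
A = π(d/2)² = π(9.0500e-05 m)² = 2.5730e-08 m²
L = m/(density·A) = 9.300×10^-4/(8840×2.5730e-08) = 4.089 m
R = ρL/A = (1.65×10^-8)(4.089)/(2.5730e-08) = 2.62 Ω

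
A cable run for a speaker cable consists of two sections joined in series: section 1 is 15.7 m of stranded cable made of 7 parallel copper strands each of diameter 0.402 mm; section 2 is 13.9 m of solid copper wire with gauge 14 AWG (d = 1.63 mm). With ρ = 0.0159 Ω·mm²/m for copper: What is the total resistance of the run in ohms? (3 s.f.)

0.387 Ω

ρ = 0.0159 Ω·mm²/m = 1.59×10^-8 Ω·m
Section 1: A_strand = π(2.0100e-04)² = 1.269e-07 m²; R₁ = ρL/(N·A_s) = (1.59×10^-8)(15.7)/(7×1.269e-07) = 0.281 Ω
Section 2: A = π(1.63/2 mm)² = π(8.1500e-04 m)² = 2.087e-06 m²
R₂ = (1.59×10^-8)(13.9)/(2.087e-06) = 0.1059 Ω
R = R₁ + R₂ = 0.387 Ω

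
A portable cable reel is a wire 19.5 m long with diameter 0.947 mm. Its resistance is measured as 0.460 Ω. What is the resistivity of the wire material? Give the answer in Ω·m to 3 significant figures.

1.66×10^-8 Ω·m

A = π(d/2)² = π(4.7350e-04 m)² = 7.044e-07 m²
ρ = RA/L = (0.46)(7.044e-07)/(19.5) = 1.66×10^-8 Ω·m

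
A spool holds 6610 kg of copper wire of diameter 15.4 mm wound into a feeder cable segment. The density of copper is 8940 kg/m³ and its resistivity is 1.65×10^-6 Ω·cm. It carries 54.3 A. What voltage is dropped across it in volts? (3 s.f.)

19.1 V

ρ = 1.65×10^-6 Ω·cm = 1.65×10^-8 Ω·m
A = π(d/2)² = π(7.7000e-03 m)² = 1.8627e-04 m²
L = m/(density·A) = 6610/(8940×1.8627e-04) = 3969 m
R = ρL/A = (1.65×10^-8)(3969)/(1.8627e-04) = 0.3516 Ω
V = IR = 54.3 × 0.3516 = 19.1 V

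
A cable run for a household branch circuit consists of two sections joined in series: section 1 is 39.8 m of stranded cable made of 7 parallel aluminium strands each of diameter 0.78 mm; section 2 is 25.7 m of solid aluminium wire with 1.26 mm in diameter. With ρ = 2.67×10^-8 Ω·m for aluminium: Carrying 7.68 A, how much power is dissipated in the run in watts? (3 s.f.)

Section 1: A_strand = π(3.9000e-04)² = 4.778e-07 m²; R₁ = ρL/(N·A_s) = (2.67×10^-8)(39.8)/(7×4.778e-07) = 0.3177 Ω
Section 2: A = π(d/2)² = π(6.3000e-04 m)² = 1.247e-06 m²
R₂ = (2.67×10^-8)(25.7)/(1.247e-06) = 0.5503 Ω
R = R₁ + R₂ = 0.868 Ω
P = I²R = (7.68)² × 0.868 = 51.2 W

51.2 W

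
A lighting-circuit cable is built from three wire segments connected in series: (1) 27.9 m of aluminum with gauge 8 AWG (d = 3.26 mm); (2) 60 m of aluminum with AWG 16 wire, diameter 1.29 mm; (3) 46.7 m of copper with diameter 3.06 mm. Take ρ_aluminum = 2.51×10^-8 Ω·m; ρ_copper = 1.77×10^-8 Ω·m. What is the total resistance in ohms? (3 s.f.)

1.35 Ω

Seg 1: A = π(3.26/2 mm)² = π(1.6300e-03 m)² = 8.347e-06 m²
R_1 = (2.51×10^-8)(27.9)/(8.347e-06) = 0.0839 Ω
Seg 2: A = π(1.29/2 mm)² = π(6.4500e-04 m)² = 1.307e-06 m²
R_2 = (2.51×10^-8)(60)/(1.307e-06) = 1.152 Ω
Seg 3: A = π(d/2)² = π(1.5300e-03 m)² = 7.354e-06 m²
R_3 = (1.77×10^-8)(46.7)/(7.354e-06) = 0.1124 Ω
R_total = R_1 + R_2 + R_3 = 1.35 Ω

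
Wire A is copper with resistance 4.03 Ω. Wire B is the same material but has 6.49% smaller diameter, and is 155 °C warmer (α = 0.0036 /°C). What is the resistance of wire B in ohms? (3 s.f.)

R ∝ ρL/d² with ρ ∝ (1+αΔT), so R_B/R_A = (1 − 6.49/100)⁻² × (1 + 0.0036×155)
= 1.144 × 1.558 = 1.782
R_B = 1.782 × 4.03 = 7.18 Ω

7.18 Ω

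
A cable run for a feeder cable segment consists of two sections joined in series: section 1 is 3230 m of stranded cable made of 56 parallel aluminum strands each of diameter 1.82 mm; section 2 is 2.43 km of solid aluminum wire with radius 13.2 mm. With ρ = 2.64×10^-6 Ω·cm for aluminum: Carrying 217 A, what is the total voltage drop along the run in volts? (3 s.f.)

ρ = 2.64×10^-6 Ω·cm = 2.64×10^-8 Ω·m
Section 1: A_strand = π(9.1000e-04)² = 2.602e-06 m²; R₁ = ρL/(N·A_s) = (2.64×10^-8)(3230)/(56×2.602e-06) = 0.5853 Ω
Section 2: A = πr² = π(1.3200e-02 m)² = 5.474e-04 m²
R₂ = (2.64×10^-8)(2430)/(5.474e-04) = 0.1172 Ω
R = R₁ + R₂ = 0.7025 Ω
V = IR = 217 × 0.7025 = 152 V

152 V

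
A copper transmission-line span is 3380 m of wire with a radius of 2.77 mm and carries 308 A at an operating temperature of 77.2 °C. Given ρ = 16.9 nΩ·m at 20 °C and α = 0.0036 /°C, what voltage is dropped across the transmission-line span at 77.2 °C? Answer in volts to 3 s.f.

ρ = 16.9 nΩ·m = 1.69×10^-8 Ω·m
A = πr² = π(2.7700e-03 m)² = 2.411e-05 m²
R₍20₎ = ρL/A = (1.69×10^-8)(3380)/(2.411e-05) = 2.37 Ω
R₍77.2₎ = R₍20₎(1 + αΔT) = 2.37 × (1 + 0.0036×57.2) = 2.858 Ω
V = IR = 308 × 2.858 = 880 V

880 V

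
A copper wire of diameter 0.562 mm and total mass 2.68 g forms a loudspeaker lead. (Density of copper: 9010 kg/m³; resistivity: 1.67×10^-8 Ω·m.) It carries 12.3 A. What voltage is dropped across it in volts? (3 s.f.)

A = π(d/2)² = π(2.8100e-04 m)² = 2.4806e-07 m²
L = m/(density·A) = 0.00268/(9010×2.4806e-07) = 1.199 m
R = ρL/A = (1.67×10^-8)(1.199)/(2.4806e-07) = 0.08072 Ω
V = IR = 12.3 × 0.08072 = 0.993 V

0.993 V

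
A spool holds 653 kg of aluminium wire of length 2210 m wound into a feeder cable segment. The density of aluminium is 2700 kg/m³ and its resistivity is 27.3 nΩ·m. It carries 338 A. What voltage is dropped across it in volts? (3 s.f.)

ρ = 27.3 nΩ·m = 2.73×10^-8 Ω·m
A = m/(density·L) = 653/(2700×2210) = 1.0944e-04 m²
R = ρL/A = (2.73×10^-8)(2210)/(1.0944e-04) = 0.5513 Ω
V = IR = 338 × 0.5513 = 186 V

186 V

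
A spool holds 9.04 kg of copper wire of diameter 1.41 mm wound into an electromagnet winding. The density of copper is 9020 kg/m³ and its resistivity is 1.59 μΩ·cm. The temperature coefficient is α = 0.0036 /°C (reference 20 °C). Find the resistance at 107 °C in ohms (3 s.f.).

8.58 Ω

ρ = 1.59 μΩ·cm = 1.59×10^-8 Ω·m
A = π(d/2)² = π(7.0500e-04 m)² = 1.5615e-06 m²
L = m/(density·A) = 9.04/(9020×1.5615e-06) = 641.9 m
R = ρL/A = (1.59×10^-8)(641.9)/(1.5615e-06) = 6.536 Ω
R(107 °C) = 6.536 × (1 + 0.0036×87) = 8.58 Ω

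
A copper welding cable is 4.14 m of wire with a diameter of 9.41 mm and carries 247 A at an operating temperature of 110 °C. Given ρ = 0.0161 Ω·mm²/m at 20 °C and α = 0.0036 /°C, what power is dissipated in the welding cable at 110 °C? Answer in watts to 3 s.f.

ρ = 0.0161 Ω·mm²/m = 1.61×10^-8 Ω·m
A = π(d/2)² = π(4.7050e-03 m)² = 6.955e-05 m²
R₍20₎ = ρL/A = (1.61×10^-8)(4.14)/(6.955e-05) = 9.584×10^-4 Ω
R₍110₎ = R₍20₎(1 + αΔT) = 9.584×10^-4 × (1 + 0.0036×90) = 0.001269 Ω
P = I²R = (247)² × 0.001269 = 77.4 W

77.4 W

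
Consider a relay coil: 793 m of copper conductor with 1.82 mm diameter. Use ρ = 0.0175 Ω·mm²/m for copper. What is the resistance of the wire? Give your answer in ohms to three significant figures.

5.33 Ω

ρ = 0.0175 Ω·mm²/m = 1.75×10^-8 Ω·m
A = π(d/2)² = π(9.1000e-04 m)² = 2.602e-06 m²
R = ρL/A = (1.75×10^-8)(793 m)/(2.602e-06 m²) = 5.33 Ω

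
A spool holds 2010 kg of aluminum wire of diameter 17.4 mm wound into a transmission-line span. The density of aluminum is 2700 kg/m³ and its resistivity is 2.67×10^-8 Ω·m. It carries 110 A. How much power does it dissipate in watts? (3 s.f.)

A = π(d/2)² = π(8.7000e-03 m)² = 2.3779e-04 m²
L = m/(density·A) = 2010/(2700×2.3779e-04) = 3131 m
R = ρL/A = (2.67×10^-8)(3131)/(2.3779e-04) = 0.3515 Ω
P = I²R = (110)² × 0.3515 = 4250 W

4250 W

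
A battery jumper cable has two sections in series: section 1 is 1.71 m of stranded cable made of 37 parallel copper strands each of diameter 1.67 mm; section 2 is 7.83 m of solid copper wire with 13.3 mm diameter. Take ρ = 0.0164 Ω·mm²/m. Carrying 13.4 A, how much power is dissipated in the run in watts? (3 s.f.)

0.228 W

ρ = 0.0164 Ω·mm²/m = 1.64×10^-8 Ω·m
Section 1: A_strand = π(8.3500e-04)² = 2.190e-06 m²; R₁ = ρL/(N·A_s) = (1.64×10^-8)(1.71)/(37×2.190e-06) = 3.460×10^-4 Ω
Section 2: A = π(d/2)² = π(6.6500e-03 m)² = 1.389e-04 m²
R₂ = (1.64×10^-8)(7.83)/(1.389e-04) = 9.243×10^-4 Ω
R = R₁ + R₂ = 0.00127 Ω
P = I²R = (13.4)² × 0.00127 = 0.228 W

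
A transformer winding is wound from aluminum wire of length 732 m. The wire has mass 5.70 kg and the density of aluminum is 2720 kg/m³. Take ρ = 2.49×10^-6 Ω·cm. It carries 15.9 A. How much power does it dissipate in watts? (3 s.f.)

ρ = 2.49×10^-6 Ω·cm = 2.49×10^-8 Ω·m
A = m/(density·L) = 5.7/(2720×732) = 2.8628e-06 m²
R = ρL/A = (2.49×10^-8)(732)/(2.8628e-06) = 6.367 Ω
P = I²R = (15.9)² × 6.367 = 1610 W

1610 W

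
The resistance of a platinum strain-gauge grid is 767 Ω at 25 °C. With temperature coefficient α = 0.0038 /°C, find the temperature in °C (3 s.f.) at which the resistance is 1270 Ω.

R = R₀(1 + α(T − T₀)) ⇒ T = T₀ + (R/R₀ − 1)/α
T = 25 + (1270/767 − 1)/0.0038 = 25 + (0.6558)/0.0038 = 198 °C

198 °C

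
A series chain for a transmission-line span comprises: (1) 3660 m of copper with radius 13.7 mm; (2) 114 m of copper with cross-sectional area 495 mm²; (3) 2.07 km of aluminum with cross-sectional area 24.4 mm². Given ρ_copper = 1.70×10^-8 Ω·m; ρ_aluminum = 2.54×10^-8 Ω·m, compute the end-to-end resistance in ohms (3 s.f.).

Seg 1: A = πr² = π(1.3700e-02 m)² = 5.896e-04 m²
R_1 = (1.70×10^-8)(3660)/(5.896e-04) = 0.1055 Ω
Seg 2: A = 495 mm² = 4.950e-04 m²
R_2 = (1.70×10^-8)(114)/(4.950e-04) = 0.003915 Ω
Seg 3: A = 24.4 mm² = 2.440e-05 m²
R_3 = (2.54×10^-8)(2070)/(2.440e-05) = 2.155 Ω
R_total = R_1 + R_2 + R_3 = 2.26 Ω

2.26 Ω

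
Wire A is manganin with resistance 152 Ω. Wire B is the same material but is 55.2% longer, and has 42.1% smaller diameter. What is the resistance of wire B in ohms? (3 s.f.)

704 Ω

R ∝ L/d², so R_B/R_A = (1 + 55.2/100) × (1 − 42.1/100)⁻²
= 1.552 × 2.983 = 4.63
R_B = 4.63 × 152 = 704 Ω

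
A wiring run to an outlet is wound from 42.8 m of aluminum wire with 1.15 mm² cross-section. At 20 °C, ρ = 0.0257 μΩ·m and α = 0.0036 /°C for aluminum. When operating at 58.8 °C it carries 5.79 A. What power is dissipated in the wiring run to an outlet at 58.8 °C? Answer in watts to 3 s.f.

36.5 W

ρ = 0.0257 μΩ·m = 2.57×10^-8 Ω·m
A = 1.15 mm² = 1.150e-06 m²
R₍20₎ = ρL/A = (2.57×10^-8)(42.8)/(1.150e-06) = 0.9565 Ω
R₍58.8₎ = R₍20₎(1 + αΔT) = 0.9565 × (1 + 0.0036×38.8) = 1.09 Ω
P = I²R = (5.79)² × 1.09 = 36.5 W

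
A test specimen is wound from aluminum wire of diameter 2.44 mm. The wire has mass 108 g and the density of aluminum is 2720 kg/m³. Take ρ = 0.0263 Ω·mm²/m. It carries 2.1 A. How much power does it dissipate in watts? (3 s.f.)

ρ = 0.0263 Ω·mm²/m = 2.63×10^-8 Ω·m
A = π(d/2)² = π(1.2200e-03 m)² = 4.6759e-06 m²
L = m/(density·A) = 0.108/(2720×4.6759e-06) = 8.492 m
R = ρL/A = (2.63×10^-8)(8.492)/(4.6759e-06) = 0.04776 Ω
P = I²R = (2.1)² × 0.04776 = 0.211 W

0.211 W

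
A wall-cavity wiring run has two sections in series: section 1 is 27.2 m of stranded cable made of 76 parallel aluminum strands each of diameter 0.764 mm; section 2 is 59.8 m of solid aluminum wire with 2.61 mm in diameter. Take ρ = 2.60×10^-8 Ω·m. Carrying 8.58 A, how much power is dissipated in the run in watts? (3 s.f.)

Section 1: A_strand = π(3.8200e-04)² = 4.584e-07 m²; R₁ = ρL/(N·A_s) = (2.60×10^-8)(27.2)/(76×4.584e-07) = 0.0203 Ω
Section 2: A = π(d/2)² = π(1.3050e-03 m)² = 5.350e-06 m²
R₂ = (2.60×10^-8)(59.8)/(5.350e-06) = 0.2906 Ω
R = R₁ + R₂ = 0.3109 Ω
P = I²R = (8.58)² × 0.3109 = 22.9 W

22.9 W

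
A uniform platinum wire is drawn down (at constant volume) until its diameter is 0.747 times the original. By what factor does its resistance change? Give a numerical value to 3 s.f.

Volume constant ⇒ L' = L/r² with r = 0.747. R' = ρL'/A' = ρ(L/r²)/(πr²d₀²/4) = R/r⁴.
Factor = 3.21

3.21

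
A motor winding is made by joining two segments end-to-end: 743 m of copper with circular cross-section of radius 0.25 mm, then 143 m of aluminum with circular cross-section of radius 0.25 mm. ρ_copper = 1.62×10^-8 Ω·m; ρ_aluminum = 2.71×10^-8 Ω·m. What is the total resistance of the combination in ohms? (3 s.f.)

81.0 Ω

Segment 1: A = πr² = π(2.5000e-04 m)² = 1.963e-07 m²
R₁ = ρL/A = (1.62×10^-8)(743)/(1.963e-07) = 61.3 Ω
R₂ = (2.71×10^-8)(143)/(1.963e-07) = 19.74 Ω
R = R₁ + R₂ = 81.0 Ω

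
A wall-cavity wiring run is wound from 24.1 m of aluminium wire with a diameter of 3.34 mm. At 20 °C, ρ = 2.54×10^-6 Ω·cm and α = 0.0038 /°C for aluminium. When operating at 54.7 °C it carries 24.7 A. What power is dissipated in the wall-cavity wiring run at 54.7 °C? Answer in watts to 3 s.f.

48.2 W

ρ = 2.54×10^-6 Ω·cm = 2.54×10^-8 Ω·m
A = π(d/2)² = π(1.6700e-03 m)² = 8.762e-06 m²
R₍20₎ = ρL/A = (2.54×10^-8)(24.1)/(8.762e-06) = 0.06987 Ω
R₍54.7₎ = R₍20₎(1 + αΔT) = 0.06987 × (1 + 0.0038×34.7) = 0.07908 Ω
P = I²R = (24.7)² × 0.07908 = 48.2 W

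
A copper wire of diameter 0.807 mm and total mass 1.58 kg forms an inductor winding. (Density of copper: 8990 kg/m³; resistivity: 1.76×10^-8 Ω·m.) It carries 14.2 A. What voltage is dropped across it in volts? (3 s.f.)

168 V

A = π(d/2)² = π(4.0350e-04 m)² = 5.1149e-07 m²
L = m/(density·A) = 1.58/(8990×5.1149e-07) = 343.6 m
R = ρL/A = (1.76×10^-8)(343.6)/(5.1149e-07) = 11.82 Ω
V = IR = 14.2 × 11.82 = 168 V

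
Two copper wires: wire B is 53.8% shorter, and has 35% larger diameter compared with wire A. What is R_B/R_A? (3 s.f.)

R ∝ L/d², so R_B/R_A = (1 − 53.8/100) × (1 + 35/100)⁻²
= 0.462 × 0.5487 = 0.253

0.253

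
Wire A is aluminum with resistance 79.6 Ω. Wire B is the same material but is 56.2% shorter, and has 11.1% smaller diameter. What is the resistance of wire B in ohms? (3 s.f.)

R ∝ L/d², so R_B/R_A = (1 − 56.2/100) × (1 − 11.1/100)⁻²
= 0.438 × 1.265 = 0.5542
R_B = 0.5542 × 79.6 = 44.1 Ω

44.1 Ω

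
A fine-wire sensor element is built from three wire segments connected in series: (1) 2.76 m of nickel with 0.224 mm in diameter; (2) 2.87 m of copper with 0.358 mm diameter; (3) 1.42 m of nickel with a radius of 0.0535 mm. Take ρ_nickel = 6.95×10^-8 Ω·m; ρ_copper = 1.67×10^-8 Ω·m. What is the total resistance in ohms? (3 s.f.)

16.3 Ω

Seg 1: A = π(d/2)² = π(1.1200e-04 m)² = 3.941e-08 m²
R_1 = (6.95×10^-8)(2.76)/(3.941e-08) = 4.868 Ω
Seg 2: A = π(d/2)² = π(1.7900e-04 m)² = 1.007e-07 m²
R_2 = (1.67×10^-8)(2.87)/(1.007e-07) = 0.4761 Ω
Seg 3: A = πr² = π(5.3500e-05 m)² = 8.992e-09 m²
R_3 = (6.95×10^-8)(1.42)/(8.992e-09) = 10.98 Ω
R_total = R_1 + R_2 + R_3 = 16.3 Ω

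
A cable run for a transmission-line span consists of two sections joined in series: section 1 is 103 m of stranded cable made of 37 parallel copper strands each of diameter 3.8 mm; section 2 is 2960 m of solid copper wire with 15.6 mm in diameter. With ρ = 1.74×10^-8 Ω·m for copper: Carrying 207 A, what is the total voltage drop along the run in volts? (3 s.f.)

56.7 V

Section 1: A_strand = π(1.9000e-03)² = 1.134e-05 m²; R₁ = ρL/(N·A_s) = (1.74×10^-8)(103)/(37×1.134e-05) = 0.004271 Ω
Section 2: A = π(d/2)² = π(7.8000e-03 m)² = 1.911e-04 m²
R₂ = (1.74×10^-8)(2960)/(1.911e-04) = 0.2695 Ω
R = R₁ + R₂ = 0.2737 Ω
V = IR = 207 × 0.2737 = 56.7 V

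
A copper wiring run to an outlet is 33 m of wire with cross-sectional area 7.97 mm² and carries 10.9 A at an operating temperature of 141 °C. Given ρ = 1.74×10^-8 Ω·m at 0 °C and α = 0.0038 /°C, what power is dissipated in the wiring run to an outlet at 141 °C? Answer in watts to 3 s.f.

A = 7.97 mm² = 7.970e-06 m²
R₍0₎ = ρL/A = (1.74×10^-8)(33)/(7.970e-06) = 0.07205 Ω
R₍141₎ = R₍0₎(1 + αΔT) = 0.07205 × (1 + 0.0038×141) = 0.1106 Ω
P = I²R = (10.9)² × 0.1106 = 13.1 W

13.1 W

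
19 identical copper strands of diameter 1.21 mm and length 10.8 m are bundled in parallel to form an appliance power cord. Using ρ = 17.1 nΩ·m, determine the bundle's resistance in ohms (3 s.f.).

0.00845 Ω

ρ = 17.1 nΩ·m = 1.71×10^-8 Ω·m
A_strand = π(6.0500e-04 m)² = 1.150e-06 m²
R_strand = ρL/A = (1.71×10^-8)(10.8)/(1.150e-06) = 0.1606 Ω
R_total = R_strand/N = 0.1606/19 = 0.00845 Ω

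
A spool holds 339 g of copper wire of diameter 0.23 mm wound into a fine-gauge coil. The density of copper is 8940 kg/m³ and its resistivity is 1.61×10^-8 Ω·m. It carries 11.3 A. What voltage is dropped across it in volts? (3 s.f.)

A = π(d/2)² = π(1.1500e-04 m)² = 4.1548e-08 m²
L = m/(density·A) = 0.339/(8940×4.1548e-08) = 912.7 m
R = ρL/A = (1.61×10^-8)(912.7)/(4.1548e-08) = 353.7 Ω
V = IR = 11.3 × 353.7 = 4000 V

4000 V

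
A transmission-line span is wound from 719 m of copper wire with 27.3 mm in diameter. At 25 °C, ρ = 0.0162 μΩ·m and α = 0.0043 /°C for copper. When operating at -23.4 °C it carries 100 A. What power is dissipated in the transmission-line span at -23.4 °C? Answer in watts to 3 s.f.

ρ = 0.0162 μΩ·m = 1.62×10^-8 Ω·m
A = π(d/2)² = π(1.3650e-02 m)² = 5.853e-04 m²
R₍25₎ = ρL/A = (1.62×10^-8)(719)/(5.853e-04) = 0.0199 Ω
R₍-23.4₎ = R₍25₎(1 + αΔT) = 0.0199 × (1 + 0.0043×-48.4) = 0.01576 Ω
P = I²R = (100)² × 0.01576 = 158 W

158 W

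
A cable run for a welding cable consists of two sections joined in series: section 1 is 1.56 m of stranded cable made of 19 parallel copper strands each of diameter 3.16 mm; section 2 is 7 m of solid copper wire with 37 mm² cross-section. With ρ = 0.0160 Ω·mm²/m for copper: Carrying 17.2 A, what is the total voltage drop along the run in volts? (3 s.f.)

ρ = 0.0160 Ω·mm²/m = 1.60×10^-8 Ω·m
Section 1: A_strand = π(1.5800e-03)² = 7.843e-06 m²; R₁ = ρL/(N·A_s) = (1.60×10^-8)(1.56)/(19×7.843e-06) = 1.675×10^-4 Ω
Section 2: A = 37 mm² = 3.700e-05 m²
R₂ = (1.60×10^-8)(7)/(3.700e-05) = 0.003027 Ω
R = R₁ + R₂ = 0.003195 Ω
V = IR = 17.2 × 0.003195 = 0.0549 V

0.0549 V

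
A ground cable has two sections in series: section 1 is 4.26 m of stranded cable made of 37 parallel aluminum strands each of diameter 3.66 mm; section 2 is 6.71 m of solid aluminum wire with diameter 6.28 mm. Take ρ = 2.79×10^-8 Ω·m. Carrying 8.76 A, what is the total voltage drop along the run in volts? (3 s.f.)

0.0556 V

Section 1: A_strand = π(1.8300e-03)² = 1.052e-05 m²; R₁ = ρL/(N·A_s) = (2.79×10^-8)(4.26)/(37×1.052e-05) = 3.053×10^-4 Ω
Section 2: A = π(d/2)² = π(3.1400e-03 m)² = 3.097e-05 m²
R₂ = (2.79×10^-8)(6.71)/(3.097e-05) = 0.006044 Ω
R = R₁ + R₂ = 0.006349 Ω
V = IR = 8.76 × 0.006349 = 0.0556 V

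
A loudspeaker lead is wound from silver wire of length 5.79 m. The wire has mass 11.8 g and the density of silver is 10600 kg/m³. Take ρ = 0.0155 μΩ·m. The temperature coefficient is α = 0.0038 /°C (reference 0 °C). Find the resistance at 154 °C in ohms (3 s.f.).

0.740 Ω

ρ = 0.0155 μΩ·m = 1.55×10^-8 Ω·m
A = m/(density·L) = 0.0118/(10600×5.79) = 1.9226e-07 m²
R = ρL/A = (1.55×10^-8)(5.79)/(1.9226e-07) = 0.4668 Ω
R(154 °C) = 0.4668 × (1 + 0.0038×154) = 0.740 Ω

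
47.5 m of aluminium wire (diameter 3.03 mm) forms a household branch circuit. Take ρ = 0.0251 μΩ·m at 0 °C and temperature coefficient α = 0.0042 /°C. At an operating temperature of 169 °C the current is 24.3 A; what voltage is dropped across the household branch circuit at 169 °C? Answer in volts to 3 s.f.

6.87 V

ρ = 0.0251 μΩ·m = 2.51×10^-8 Ω·m
A = π(d/2)² = π(1.5150e-03 m)² = 7.211e-06 m²
R₍0₎ = ρL/A = (2.51×10^-8)(47.5)/(7.211e-06) = 0.1653 Ω
R₍169₎ = R₍0₎(1 + αΔT) = 0.1653 × (1 + 0.0042×169) = 0.2827 Ω
V = IR = 24.3 × 0.2827 = 6.87 V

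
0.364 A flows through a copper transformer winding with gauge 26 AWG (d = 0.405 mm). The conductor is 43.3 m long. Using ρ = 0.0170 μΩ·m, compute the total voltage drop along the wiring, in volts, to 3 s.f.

ρ = 0.0170 μΩ·m = 1.70×10^-8 Ω·m
A = π(0.405/2 mm)² = π(2.0250e-04 m)² = 1.288e-07 m²
R = ρL/A = (1.70×10^-8)(43.3)/(1.288e-07) = 5.714 Ω
V = IR = 0.364 × 5.714 = 2.08 V

2.08 V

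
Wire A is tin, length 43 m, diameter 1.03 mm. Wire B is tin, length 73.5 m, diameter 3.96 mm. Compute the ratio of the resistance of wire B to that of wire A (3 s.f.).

R ∝ ρL/d², so R_B/R_A = (L_B/L_A) × (d_A/d_B)²
= (73.5/43) × (1.03/3.96)² = 0.116

0.116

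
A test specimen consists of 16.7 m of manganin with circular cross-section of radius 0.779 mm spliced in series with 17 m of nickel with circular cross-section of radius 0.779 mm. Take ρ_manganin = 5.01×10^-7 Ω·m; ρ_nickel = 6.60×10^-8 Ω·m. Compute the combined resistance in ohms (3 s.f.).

Segment 1: A = πr² = π(7.7900e-04 m)² = 1.906e-06 m²
R₁ = ρL/A = (5.01×10^-7)(16.7)/(1.906e-06) = 4.389 Ω
R₂ = (6.60×10^-8)(17)/(1.906e-06) = 0.5885 Ω
R = R₁ + R₂ = 4.98 Ω

4.98 Ω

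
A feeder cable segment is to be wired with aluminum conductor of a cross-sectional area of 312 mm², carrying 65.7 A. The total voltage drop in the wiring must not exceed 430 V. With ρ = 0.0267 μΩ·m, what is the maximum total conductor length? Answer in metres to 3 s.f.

ρ = 0.0267 μΩ·m = 2.67×10^-8 Ω·m
A = 312 mm² = 3.120e-04 m²
L_max = V_max·A/(1·ρI) = (430)(3.120e-04)/(2.67×10^-8×65.7) = 76500 m

76500 m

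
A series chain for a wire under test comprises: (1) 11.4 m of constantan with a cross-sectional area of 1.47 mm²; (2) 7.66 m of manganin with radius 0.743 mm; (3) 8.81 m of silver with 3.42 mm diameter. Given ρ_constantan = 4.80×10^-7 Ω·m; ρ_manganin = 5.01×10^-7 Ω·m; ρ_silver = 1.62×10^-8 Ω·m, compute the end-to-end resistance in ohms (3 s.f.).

5.95 Ω

Seg 1: A = 1.47 mm² = 1.470e-06 m²
R_1 = (4.80×10^-7)(11.4)/(1.470e-06) = 3.722 Ω
Seg 2: A = πr² = π(7.4300e-04 m)² = 1.734e-06 m²
R_2 = (5.01×10^-7)(7.66)/(1.734e-06) = 2.213 Ω
Seg 3: A = π(d/2)² = π(1.7100e-03 m)² = 9.186e-06 m²
R_3 = (1.62×10^-8)(8.81)/(9.186e-06) = 0.01554 Ω
R_total = R_1 + R_2 + R_3 = 5.95 Ω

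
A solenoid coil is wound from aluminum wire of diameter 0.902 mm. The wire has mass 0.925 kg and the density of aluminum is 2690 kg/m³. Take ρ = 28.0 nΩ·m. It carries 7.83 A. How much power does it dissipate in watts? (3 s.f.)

1450 W

ρ = 28.0 nΩ·m = 2.80×10^-8 Ω·m
A = π(d/2)² = π(4.5100e-04 m)² = 6.3900e-07 m²
L = m/(density·A) = 0.925/(2690×6.3900e-07) = 538.1 m
R = ρL/A = (2.80×10^-8)(538.1)/(6.3900e-07) = 23.58 Ω
P = I²R = (7.83)² × 23.58 = 1450 W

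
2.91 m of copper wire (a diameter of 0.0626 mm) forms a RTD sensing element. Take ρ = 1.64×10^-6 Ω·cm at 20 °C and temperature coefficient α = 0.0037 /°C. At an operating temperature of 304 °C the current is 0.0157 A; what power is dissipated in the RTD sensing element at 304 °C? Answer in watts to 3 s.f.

ρ = 1.64×10^-6 Ω·cm = 1.64×10^-8 Ω·m
A = π(d/2)² = π(3.1300e-05 m)² = 3.078e-09 m²
R₍20₎ = ρL/A = (1.64×10^-8)(2.91)/(3.078e-09) = 15.51 Ω
R₍304₎ = R₍20₎(1 + αΔT) = 15.51 × (1 + 0.0037×284) = 31.8 Ω
P = I²R = (0.0157)² × 31.8 = 0.00784 W

0.00784 W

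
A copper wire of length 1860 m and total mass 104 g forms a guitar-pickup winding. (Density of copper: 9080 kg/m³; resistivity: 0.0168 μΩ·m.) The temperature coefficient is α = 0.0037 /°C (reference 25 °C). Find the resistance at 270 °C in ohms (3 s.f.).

9670 Ω

ρ = 0.0168 μΩ·m = 1.68×10^-8 Ω·m
A = m/(density·L) = 0.104/(9080×1860) = 6.1579e-09 m²
R = ρL/A = (1.68×10^-8)(1860)/(6.1579e-09) = 5074 Ω
R(270 °C) = 5074 × (1 + 0.0037×245) = 9670 Ω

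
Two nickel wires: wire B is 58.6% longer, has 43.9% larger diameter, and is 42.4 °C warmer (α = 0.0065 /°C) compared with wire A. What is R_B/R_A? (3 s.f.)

0.977

R ∝ ρL/d² with ρ ∝ (1+αΔT), so R_B/R_A = (1 + 58.6/100) × (1 + 43.9/100)⁻² × (1 + 0.0065×42.4)
= 1.586 × 0.4829 × 1.276 = 0.977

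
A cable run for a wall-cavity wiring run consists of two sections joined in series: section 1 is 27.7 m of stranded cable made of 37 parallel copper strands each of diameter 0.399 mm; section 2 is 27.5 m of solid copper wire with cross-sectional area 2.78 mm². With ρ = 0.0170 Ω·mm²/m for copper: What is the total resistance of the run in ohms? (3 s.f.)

ρ = 0.0170 Ω·mm²/m = 1.70×10^-8 Ω·m
Section 1: A_strand = π(1.9950e-04)² = 1.250e-07 m²; R₁ = ρL/(N·A_s) = (1.70×10^-8)(27.7)/(37×1.250e-07) = 0.1018 Ω
Section 2: A = 2.78 mm² = 2.780e-06 m²
R₂ = (1.70×10^-8)(27.5)/(2.780e-06) = 0.1682 Ω
R = R₁ + R₂ = 0.270 Ω

0.270 Ω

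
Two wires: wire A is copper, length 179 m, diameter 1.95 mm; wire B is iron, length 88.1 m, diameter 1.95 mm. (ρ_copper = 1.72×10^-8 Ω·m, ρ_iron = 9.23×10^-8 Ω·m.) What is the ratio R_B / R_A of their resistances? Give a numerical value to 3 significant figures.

2.64

R ∝ ρL/d², so R_B/R_A = (ρ_B/ρ_A) × (L_B/L_A)
= (9.23×10^-8/1.72×10^-8) × (88.1/179) = 2.64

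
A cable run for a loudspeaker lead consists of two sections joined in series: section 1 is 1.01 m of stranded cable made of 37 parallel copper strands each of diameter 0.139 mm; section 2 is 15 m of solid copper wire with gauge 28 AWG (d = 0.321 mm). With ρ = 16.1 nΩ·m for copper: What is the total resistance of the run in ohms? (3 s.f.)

3.01 Ω

ρ = 16.1 nΩ·m = 1.61×10^-8 Ω·m
Section 1: A_strand = π(6.9500e-05)² = 1.517e-08 m²; R₁ = ρL/(N·A_s) = (1.61×10^-8)(1.01)/(37×1.517e-08) = 0.02896 Ω
Section 2: A = π(0.321/2 mm)² = π(1.6050e-04 m)² = 8.093e-08 m²
R₂ = (1.61×10^-8)(15)/(8.093e-08) = 2.984 Ω
R = R₁ + R₂ = 3.01 Ω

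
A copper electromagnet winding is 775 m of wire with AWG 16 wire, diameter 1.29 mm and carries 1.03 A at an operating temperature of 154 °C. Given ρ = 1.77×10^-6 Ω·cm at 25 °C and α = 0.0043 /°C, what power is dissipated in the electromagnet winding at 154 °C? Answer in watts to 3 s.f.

ρ = 1.77×10^-6 Ω·cm = 1.77×10^-8 Ω·m
A = π(1.29/2 mm)² = π(6.4500e-04 m)² = 1.307e-06 m²
R₍25₎ = ρL/A = (1.77×10^-8)(775)/(1.307e-06) = 10.5 Ω
R₍154₎ = R₍25₎(1 + αΔT) = 10.5 × (1 + 0.0043×129) = 16.32 Ω
P = I²R = (1.03)² × 16.32 = 17.3 W

17.3 W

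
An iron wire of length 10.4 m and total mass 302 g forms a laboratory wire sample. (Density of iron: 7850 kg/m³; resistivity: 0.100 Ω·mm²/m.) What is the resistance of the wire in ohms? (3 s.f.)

0.281 Ω

ρ = 0.100 Ω·mm²/m = 1.00×10^-7 Ω·m
A = m/(density·L) = 0.302/(7850×10.4) = 3.6992e-06 m²
R = ρL/A = (1.00×10^-7)(10.4)/(3.6992e-06) = 0.281 Ω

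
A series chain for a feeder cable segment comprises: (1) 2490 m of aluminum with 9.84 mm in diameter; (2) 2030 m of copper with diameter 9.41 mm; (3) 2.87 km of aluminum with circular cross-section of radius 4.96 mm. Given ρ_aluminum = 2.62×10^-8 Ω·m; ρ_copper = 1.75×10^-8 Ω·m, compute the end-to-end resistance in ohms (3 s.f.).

2.34 Ω

Seg 1: A = π(d/2)² = π(4.9200e-03 m)² = 7.605e-05 m²
R_1 = (2.62×10^-8)(2490)/(7.605e-05) = 0.8579 Ω
Seg 2: A = π(d/2)² = π(4.7050e-03 m)² = 6.955e-05 m²
R_2 = (1.75×10^-8)(2030)/(6.955e-05) = 0.5108 Ω
Seg 3: A = πr² = π(4.9600e-03 m)² = 7.729e-05 m²
R_3 = (2.62×10^-8)(2870)/(7.729e-05) = 0.9729 Ω
R_total = R_1 + R_2 + R_3 = 2.34 Ω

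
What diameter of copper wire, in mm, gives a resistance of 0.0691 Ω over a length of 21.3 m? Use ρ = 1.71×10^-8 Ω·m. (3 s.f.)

2.59 mm

A = ρL/R = (1.71×10^-8)(21.3)/(0.0691) = 5.271e-06 m²
d = 2√(A/π) = 2.591e-03 m = 2.59 mm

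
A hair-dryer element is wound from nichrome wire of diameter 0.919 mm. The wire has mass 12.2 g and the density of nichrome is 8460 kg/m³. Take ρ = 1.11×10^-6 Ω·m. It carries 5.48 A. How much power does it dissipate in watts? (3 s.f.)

A = π(d/2)² = π(4.5950e-04 m)² = 6.6332e-07 m²
L = m/(density·A) = 0.0122/(8460×6.6332e-07) = 2.174 m
R = ρL/A = (1.11×10^-6)(2.174)/(6.6332e-07) = 3.638 Ω
P = I²R = (5.48)² × 3.638 = 109 W

109 W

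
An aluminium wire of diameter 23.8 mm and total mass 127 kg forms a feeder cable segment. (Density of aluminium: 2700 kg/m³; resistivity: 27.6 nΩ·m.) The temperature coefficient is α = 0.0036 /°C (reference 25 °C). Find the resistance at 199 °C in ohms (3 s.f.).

0.0107 Ω

ρ = 27.6 nΩ·m = 2.76×10^-8 Ω·m
A = π(d/2)² = π(1.1900e-02 m)² = 4.4488e-04 m²
L = m/(density·A) = 127/(2700×4.4488e-04) = 105.7 m
R = ρL/A = (2.76×10^-8)(105.7)/(4.4488e-04) = 0.006559 Ω
R(199 °C) = 0.006559 × (1 + 0.0036×174) = 0.0107 Ω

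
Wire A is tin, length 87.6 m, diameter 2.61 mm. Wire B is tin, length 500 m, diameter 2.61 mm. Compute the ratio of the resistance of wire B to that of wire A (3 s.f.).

R ∝ ρL/d², so R_B/R_A = (L_B/L_A)
= (500/87.6) = 5.71

5.71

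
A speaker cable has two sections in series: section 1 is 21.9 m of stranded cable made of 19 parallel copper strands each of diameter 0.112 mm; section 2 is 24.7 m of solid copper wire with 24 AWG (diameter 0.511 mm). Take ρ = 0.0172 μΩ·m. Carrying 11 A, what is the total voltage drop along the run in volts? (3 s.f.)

44.9 V

ρ = 0.0172 μΩ·m = 1.72×10^-8 Ω·m
Section 1: A_strand = π(5.6000e-05)² = 9.852e-09 m²; R₁ = ρL/(N·A_s) = (1.72×10^-8)(21.9)/(19×9.852e-09) = 2.012 Ω
Section 2: A = π(0.511/2 mm)² = π(2.5550e-04 m)² = 2.051e-07 m²
R₂ = (1.72×10^-8)(24.7)/(2.051e-07) = 2.072 Ω
R = R₁ + R₂ = 4.084 Ω
V = IR = 11 × 4.084 = 44.9 V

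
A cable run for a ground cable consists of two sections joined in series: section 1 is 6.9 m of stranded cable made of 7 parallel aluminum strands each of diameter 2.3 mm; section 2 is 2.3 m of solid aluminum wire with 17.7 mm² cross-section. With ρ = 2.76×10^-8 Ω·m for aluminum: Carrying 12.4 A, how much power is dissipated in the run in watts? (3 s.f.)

Section 1: A_strand = π(1.1500e-03)² = 4.155e-06 m²; R₁ = ρL/(N·A_s) = (2.76×10^-8)(6.9)/(7×4.155e-06) = 0.006548 Ω
Section 2: A = 17.7 mm² = 1.770e-05 m²
R₂ = (2.76×10^-8)(2.3)/(1.770e-05) = 0.003586 Ω
R = R₁ + R₂ = 0.01013 Ω
P = I²R = (12.4)² × 0.01013 = 1.56 W

1.56 W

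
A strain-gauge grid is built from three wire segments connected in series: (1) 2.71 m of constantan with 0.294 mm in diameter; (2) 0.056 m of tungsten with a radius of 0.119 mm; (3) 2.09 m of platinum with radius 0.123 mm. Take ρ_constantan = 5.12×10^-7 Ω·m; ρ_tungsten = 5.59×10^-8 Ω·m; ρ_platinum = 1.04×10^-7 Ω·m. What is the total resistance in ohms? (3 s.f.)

Seg 1: A = π(d/2)² = π(1.4700e-04 m)² = 6.789e-08 m²
R_1 = (5.12×10^-7)(2.71)/(6.789e-08) = 20.44 Ω
Seg 2: A = πr² = π(1.1900e-04 m)² = 4.449e-08 m²
R_2 = (5.59×10^-8)(0.056)/(4.449e-08) = 0.07036 Ω
Seg 3: A = πr² = π(1.2300e-04 m)² = 4.753e-08 m²
R_3 = (1.04×10^-7)(2.09)/(4.753e-08) = 4.573 Ω
R_total = R_1 + R_2 + R_3 = 25.1 Ω

25.1 Ω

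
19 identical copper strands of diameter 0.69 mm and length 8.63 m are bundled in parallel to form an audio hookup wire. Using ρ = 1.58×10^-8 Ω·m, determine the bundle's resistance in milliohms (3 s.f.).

A_strand = π(3.4500e-04 m)² = 3.739e-07 m²
R_strand = ρL/A = (1.58×10^-8)(8.63)/(3.739e-07) = 0.3647 Ω
R_total = R_strand/N = 0.3647/19 = 19.2 mΩ

19.2 mΩ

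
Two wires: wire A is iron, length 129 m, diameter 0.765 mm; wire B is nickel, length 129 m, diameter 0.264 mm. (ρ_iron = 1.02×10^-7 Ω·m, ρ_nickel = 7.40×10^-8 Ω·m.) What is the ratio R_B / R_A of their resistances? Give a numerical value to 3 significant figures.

R ∝ ρL/d², so R_B/R_A = (ρ_B/ρ_A) × (d_A/d_B)²
= (7.40×10^-8/1.02×10^-7) × (0.765/0.264)² = 6.09

6.09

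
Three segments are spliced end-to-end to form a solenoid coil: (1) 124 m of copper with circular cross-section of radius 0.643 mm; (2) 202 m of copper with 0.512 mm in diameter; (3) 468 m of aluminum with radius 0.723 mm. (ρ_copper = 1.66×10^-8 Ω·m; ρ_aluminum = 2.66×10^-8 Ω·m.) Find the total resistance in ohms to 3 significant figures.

25.5 Ω

Seg 1: A = πr² = π(6.4300e-04 m)² = 1.299e-06 m²
R_1 = (1.66×10^-8)(124)/(1.299e-06) = 1.585 Ω
Seg 2: A = π(d/2)² = π(2.5600e-04 m)² = 2.059e-07 m²
R_2 = (1.66×10^-8)(202)/(2.059e-07) = 16.29 Ω
Seg 3: A = πr² = π(7.2300e-04 m)² = 1.642e-06 m²
R_3 = (2.66×10^-8)(468)/(1.642e-06) = 7.581 Ω
R_total = R_1 + R_2 + R_3 = 25.5 Ω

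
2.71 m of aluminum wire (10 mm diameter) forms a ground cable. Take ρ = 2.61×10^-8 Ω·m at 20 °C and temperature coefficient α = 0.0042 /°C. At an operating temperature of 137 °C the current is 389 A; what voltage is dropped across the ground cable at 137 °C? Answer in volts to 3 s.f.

0.522 V

A = π(d/2)² = π(5.0000e-03 m)² = 7.854e-05 m²
R₍20₎ = ρL/A = (2.61×10^-8)(2.71)/(7.854e-05) = 9.006×10^-4 Ω
R₍137₎ = R₍20₎(1 + αΔT) = 9.006×10^-4 × (1 + 0.0042×117) = 0.001343 Ω
V = IR = 389 × 0.001343 = 0.522 V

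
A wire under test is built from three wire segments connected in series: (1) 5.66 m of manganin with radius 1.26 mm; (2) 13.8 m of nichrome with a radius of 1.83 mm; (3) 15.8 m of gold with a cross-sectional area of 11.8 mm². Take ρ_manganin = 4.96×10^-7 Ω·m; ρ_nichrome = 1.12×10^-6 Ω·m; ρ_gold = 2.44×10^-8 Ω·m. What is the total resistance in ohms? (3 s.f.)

Seg 1: A = πr² = π(1.2600e-03 m)² = 4.988e-06 m²
R_1 = (4.96×10^-7)(5.66)/(4.988e-06) = 0.5629 Ω
Seg 2: A = πr² = π(1.8300e-03 m)² = 1.052e-05 m²
R_2 = (1.12×10^-6)(13.8)/(1.052e-05) = 1.469 Ω
Seg 3: A = 11.8 mm² = 1.180e-05 m²
R_3 = (2.44×10^-8)(15.8)/(1.180e-05) = 0.03267 Ω
R_total = R_1 + R_2 + R_3 = 2.06 Ω

2.06 Ω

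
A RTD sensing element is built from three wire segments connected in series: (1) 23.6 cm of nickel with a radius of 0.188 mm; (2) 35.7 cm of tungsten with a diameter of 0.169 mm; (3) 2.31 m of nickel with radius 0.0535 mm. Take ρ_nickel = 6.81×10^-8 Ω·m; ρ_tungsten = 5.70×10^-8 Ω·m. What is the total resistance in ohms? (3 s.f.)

18.5 Ω

Seg 1: A = πr² = π(1.8800e-04 m)² = 1.110e-07 m²
R_1 = (6.81×10^-8)(0.236)/(1.110e-07) = 0.1447 Ω
Seg 2: A = π(d/2)² = π(8.4500e-05 m)² = 2.243e-08 m²
R_2 = (5.70×10^-8)(0.357)/(2.243e-08) = 0.9072 Ω
Seg 3: A = πr² = π(5.3500e-05 m)² = 8.992e-09 m²
R_3 = (6.81×10^-8)(2.31)/(8.992e-09) = 17.49 Ω
R_total = R_1 + R_2 + R_3 = 18.5 Ω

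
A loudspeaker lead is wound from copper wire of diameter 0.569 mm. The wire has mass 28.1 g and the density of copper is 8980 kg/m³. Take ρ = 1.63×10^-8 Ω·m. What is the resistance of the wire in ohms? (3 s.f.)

A = π(d/2)² = π(2.8450e-04 m)² = 2.5428e-07 m²
L = m/(density·A) = 0.0281/(8980×2.5428e-07) = 12.31 m
R = ρL/A = (1.63×10^-8)(12.31)/(2.5428e-07) = 0.789 Ω

0.789 Ω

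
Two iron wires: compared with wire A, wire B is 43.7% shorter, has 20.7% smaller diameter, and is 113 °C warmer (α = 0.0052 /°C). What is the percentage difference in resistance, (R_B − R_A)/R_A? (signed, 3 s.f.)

42.1%

R ∝ ρL/d² with ρ ∝ (1+αΔT), so R_B/R_A = (1 − 43.7/100) × (1 − 20.7/100)⁻² × (1 + 0.0052×113)
= 0.563 × 1.59 × 1.588 = 1.421
(R_B − R_A)/R_A = 1.421 − 1 = 42.1%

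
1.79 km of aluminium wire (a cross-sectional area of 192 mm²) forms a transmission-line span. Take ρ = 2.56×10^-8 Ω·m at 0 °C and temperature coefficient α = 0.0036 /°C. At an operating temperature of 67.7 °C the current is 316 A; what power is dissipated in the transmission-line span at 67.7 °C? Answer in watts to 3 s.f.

A = 192 mm² = 1.920e-04 m²
R₍0₎ = ρL/A = (2.56×10^-8)(1790)/(1.920e-04) = 0.2387 Ω
R₍67.7₎ = R₍0₎(1 + αΔT) = 0.2387 × (1 + 0.0036×67.7) = 0.2968 Ω
P = I²R = (316)² × 0.2968 = 29600 W

29600 W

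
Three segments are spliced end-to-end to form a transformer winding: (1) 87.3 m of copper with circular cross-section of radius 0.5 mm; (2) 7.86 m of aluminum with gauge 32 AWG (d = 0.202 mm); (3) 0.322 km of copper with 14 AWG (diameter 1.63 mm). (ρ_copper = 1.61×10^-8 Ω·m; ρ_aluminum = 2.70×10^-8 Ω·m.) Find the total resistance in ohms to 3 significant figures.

Seg 1: A = πr² = π(5.0000e-04 m)² = 7.854e-07 m²
R_1 = (1.61×10^-8)(87.3)/(7.854e-07) = 1.79 Ω
Seg 2: A = π(0.202/2 mm)² = π(1.0100e-04 m)² = 3.205e-08 m²
R_2 = (2.70×10^-8)(7.86)/(3.205e-08) = 6.622 Ω
Seg 3: A = π(1.63/2 mm)² = π(8.1500e-04 m)² = 2.087e-06 m²
R_3 = (1.61×10^-8)(322)/(2.087e-06) = 2.484 Ω
R_total = R_1 + R_2 + R_3 = 10.9 Ω

10.9 Ω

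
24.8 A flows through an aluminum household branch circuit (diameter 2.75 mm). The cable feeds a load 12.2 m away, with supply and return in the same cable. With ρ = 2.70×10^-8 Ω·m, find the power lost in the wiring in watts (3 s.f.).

A = π(d/2)² = π(1.3750e-03 m)² = 5.940e-06 m²
Total conductor length (both ways) L = 2 × 12.2 = 24.4 m
R = ρL/A = (2.70×10^-8)(24.4)/(5.940e-06) = 0.1109 Ω
P = I²R = (24.8)² × 0.1109 = 68.2 W

68.2 W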